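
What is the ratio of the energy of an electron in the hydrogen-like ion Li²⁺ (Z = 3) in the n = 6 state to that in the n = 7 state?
1.36111

Using E_n = -13.6057 Z² / n² eV with Z = 3:

E_6 = -13.6057 × 3² / 6² = -122.4513 / 36 = -3.40142500000 eV
E_7 = -13.6057 × 3² / 7² = -122.4513 / 49 = -2.49900612245 eV

The ratio is:
E_6/E_7 = (-3.40142500000) / (-2.49900612245)
E_6/E_7 = (-122.4513/36) / (-122.4513/49)
E_6/E_7 = 49/36
E_6/E_7 = 1.36111
(Note: the Z² factors cancel in the ratio.)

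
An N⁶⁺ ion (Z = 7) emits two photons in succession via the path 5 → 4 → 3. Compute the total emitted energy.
47.4083 eV

The energy levels of N⁶⁺ are E_n = -13.6057 × 7² / n² eV.

First transition (5 → 4):
ΔE₁ = |E_4 - E_5|
ΔE₁ = |-41.6674562500 - (-26.6671720000)| = 15.0002843 eV

Second transition (4 → 3):
ΔE₂ = |E_3 - E_4|
ΔE₂ = |-74.0754777778 - (-41.6674562500)| = 32.4080215 eV

Total energy released:
E_total = ΔE₁ + ΔE₂ = 15.0002843 + 32.4080215 = 47.4083 eV

Note: This equals the direct transition 5 → 3: 47.4083 eV ✓
Energy is conserved regardless of the path taken.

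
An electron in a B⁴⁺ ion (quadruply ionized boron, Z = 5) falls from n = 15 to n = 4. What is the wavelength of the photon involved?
62.785732 nm

First, find the transition energy using E_n = -13.6057 Z² / n² eV:
E_15 = -13.6057 × 5² / 15² = -1.51174444 eV
E_4 = -13.6057 × 5² / 4² = -21.25890625 eV

Photon energy: |ΔE| = |E_4 - E_15| = 19.74716181 eV

Convert to wavelength using E = hc/λ with hc = 1239.84 eV·nm:
λ = hc/E = 1239.84 eV·nm / 19.74716181 eV
λ = 62.785732 nm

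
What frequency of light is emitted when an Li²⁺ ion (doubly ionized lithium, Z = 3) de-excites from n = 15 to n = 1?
2.948e+16 Hz

First, find the transition energy:
E_15 = -13.6057 × 3² / 15² = -0.54423 eV
E_1 = -13.6057 × 3² / 1² = -122.45130 eV
|ΔE| = |E_1 - E_15| = 121.90707 eV

Convert to Joules: E = 121.90707 eV × (1.602177 × 10⁻¹⁹ J/eV) = 1.95317e-17 J

Using E = hf:
f = E/h = 1.95317e-17 J / (6.62607 × 10⁻³⁴ J·s)
f = 2.948e+16 Hz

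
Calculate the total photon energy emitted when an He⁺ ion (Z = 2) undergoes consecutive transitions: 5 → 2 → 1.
52.246 eV

The energy levels of He⁺ are E_n = -13.6057 × 2² / n² eV.

First transition (5 → 2):
ΔE₁ = |E_2 - E_5|
ΔE₁ = |-13.605700000 - (-2.176912000)| = 11.428788 eV

Second transition (2 → 1):
ΔE₂ = |E_1 - E_2|
ΔE₂ = |-54.422800000 - (-13.605700000)| = 40.817100 eV

Total energy released:
E_total = ΔE₁ + ΔE₂ = 11.428788 + 40.817100 = 52.246 eV

Note: This equals the direct transition 5 → 1: 52.246 eV ✓
Energy is conserved regardless of the path taken.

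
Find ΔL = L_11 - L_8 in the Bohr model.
3.16372e-34 J·s (or 3ℏ)

In the Bohr model, L_n = nℏ where ℏ = 1.0545718e-34 J·s.

L_11 = 11ℏ = 1.1600290e-33 J·s
L_8 = 8ℏ = 8.4365744e-34 J·s

ΔL = L_11 - L_8 = (11 - 8)ℏ = 3ℏ
ΔL = 3 × 1.0545718e-34 J·s = 3.16372e-34 J·s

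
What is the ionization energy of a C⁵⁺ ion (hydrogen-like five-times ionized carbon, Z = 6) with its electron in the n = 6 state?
13.61 eV

The ionization energy is the energy needed to remove the electron completely (n → ∞).

For a hydrogen-like ion with Z = 6, E_n = -13.6057 Z² / n² eV.

At n = 6: E_6 = -13.6057 × 6² / 6² = -13.60570 eV
At n = ∞: E_∞ = 0 eV

Ionization energy = E_∞ - E_6 = 0 - (-13.60570) = 13.60570 eV
Ionization energy ≈ 13.61 eV

This is also called the binding energy of the electron in state n = 6.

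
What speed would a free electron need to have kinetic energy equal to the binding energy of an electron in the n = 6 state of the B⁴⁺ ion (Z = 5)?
1.823e+06 m/s (or 0.60811% of c)

The binding energy at n = 6 for B⁴⁺ is:
E_6 = -13.6057 × 5²/6² = -9.4484028 eV
|E_6| = 9.4484028 eV

Convert to Joules:
KE = 9.4484028 eV × (1.602177 × 10⁻¹⁹ J/eV) = 1.51380e-18 J

Using KE = ½mv²:
v = √(2·KE/m_e)
v = √(2 × 1.51380e-18 J / 9.10938 × 10⁻³¹ kg)
v = 1.823e+06 m/s

This is approximately 0.60811% the speed of light.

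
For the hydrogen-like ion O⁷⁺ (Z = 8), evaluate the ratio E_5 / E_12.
5.760

Using E_n = -13.6057 Z² / n² eV with Z = 8:

E_5 = -13.6057 × 8² / 5² = -870.7648 / 25 = -34.830592000 eV
E_12 = -13.6057 × 8² / 12² = -870.7648 / 144 = -6.046977778 eV

The ratio is:
E_5/E_12 = (-34.830592000) / (-6.046977778)
E_5/E_12 = (-870.7648/25) / (-870.7648/144)
E_5/E_12 = 144/25
E_5/E_12 = 5.760
(Note: the Z² factors cancel in the ratio.)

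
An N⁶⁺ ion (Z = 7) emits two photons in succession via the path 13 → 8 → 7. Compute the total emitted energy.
9.661 eV

The energy levels of N⁶⁺ are E_n = -13.6057 × 7² / n² eV.

First transition (13 → 8):
ΔE₁ = |E_8 - E_13|
ΔE₁ = |-10.416864063 - (-3.944847929)| = 6.472016 eV

Second transition (8 → 7):
ΔE₂ = |E_7 - E_8|
ΔE₂ = |-13.605700000 - (-10.416864063)| = 3.188836 eV

Total energy released:
E_total = ΔE₁ + ΔE₂ = 6.472016 + 3.188836 = 9.661 eV

Note: This equals the direct transition 13 → 7: 9.661 eV ✓
Energy is conserved regardless of the path taken.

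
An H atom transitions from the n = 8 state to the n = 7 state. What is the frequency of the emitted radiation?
1.57e+13 Hz

First, find the transition energy:
E_8 = -13.6057 / 8² = -0.2125891 eV
E_7 = -13.6057 / 7² = -0.2776673 eV
|ΔE| = |E_7 - E_8| = 0.0650782 eV

Convert to Joules: E = 0.0650782 eV × (1.602177 × 10⁻¹⁹ J/eV) = 1.0427e-20 J

Using E = hf:
f = E/h = 1.0427e-20 J / (6.62607 × 10⁻³⁴ J·s)
f = 1.57e+13 Hz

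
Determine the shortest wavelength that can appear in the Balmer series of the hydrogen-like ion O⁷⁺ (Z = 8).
5.695 nm

The series limit corresponds to the transition from n = ∞ to n = 2.
This is the highest energy (shortest wavelength) transition in the Balmer series.

E_∞ = 0 eV
E_2 = -13.6057 × 8² / 2² = -217.69120 eV

Energy at series limit:
ΔE = E_∞ - E_2 = 0 - (-217.69120) = 217.69120 eV
λ = hc/E = 1239.84 eV·nm / 217.69120 eV = 5.695 nm

This energy equals the ionization energy from the n = 2 state of O⁷⁺.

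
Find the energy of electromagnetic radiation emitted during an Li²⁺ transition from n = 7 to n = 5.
2.39905 eV

The energy levels are E_n = -13.6057 Z² eV / n².

Energy at n = 7: E_7 = -13.6057 × 3² / 7² = -2.49900612 eV
Energy at n = 5: E_5 = -13.6057 × 3² / 5² = -4.89805200 eV

For emission (electron falling to lower state), the photon energy is:
E_photon = E_7 - E_5 = |-2.49900612 - (-4.89805200)|
E_photon = 2.39905 eV

This energy is carried away by the emitted photon.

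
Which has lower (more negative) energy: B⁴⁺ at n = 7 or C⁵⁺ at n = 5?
C⁵⁺ at n = 5 (E = -19.592 eV)

Using E_n = -13.6057 Z² / n² eV:

B⁴⁺ (Z = 5) at n = 7:
E = -13.6057 × 5² / 7² = -13.6057 × 25 / 49 = -6.941684 eV

C⁵⁺ (Z = 6) at n = 5:
E = -13.6057 × 6² / 5² = -13.6057 × 36 / 25 = -19.592208 eV

Since -19.592208 eV < -6.941684 eV,
C⁵⁺ at n = 5 is more tightly bound (requires more energy to ionize).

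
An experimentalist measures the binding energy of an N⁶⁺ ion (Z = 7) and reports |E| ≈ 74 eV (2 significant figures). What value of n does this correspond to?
n = 3

The exact energy levels follow E_n = -13.6057 Z² / n² eV with Z = 7.

The measured value (-74 eV) is reported to only 2 significant figures, so we must test candidate n values and see which one matches to that precision.

Candidate energies:
  n = 1:  E = -13.6057 × 7² / 1² = -666.67930 eV
  n = 2:  E = -13.6057 × 7² / 2² = -166.66983 eV
  n = 3:  E = -13.6057 × 7² / 3² = -74.07548 eV  ← matches
  n = 4:  E = -13.6057 × 7² / 4² = -41.66746 eV
  n = 5:  E = -13.6057 × 7² / 5² = -26.66717 eV

Checking against the measurement of -74 eV (2 sig figs), only n = 3 agrees:
E_3 = -74.07548 eV, which rounds to -74 eV ✓

Therefore n = 3.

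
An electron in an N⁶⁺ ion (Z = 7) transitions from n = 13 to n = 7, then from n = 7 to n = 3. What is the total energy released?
70.130630 eV

The energy levels of N⁶⁺ are E_n = -13.6057 × 7² / n² eV.

First transition (13 → 7):
ΔE₁ = |E_7 - E_13|
ΔE₁ = |-13.605700000000 - (-3.944847928994)| = 9.660852071 eV

Second transition (7 → 3):
ΔE₂ = |E_3 - E_7|
ΔE₂ = |-74.075477777778 - (-13.605700000000)| = 60.469777778 eV

Total energy released:
E_total = ΔE₁ + ΔE₂ = 9.660852071 + 60.469777778 = 70.130630 eV

Note: This equals the direct transition 13 → 3: 70.130630 eV ✓
Energy is conserved regardless of the path taken.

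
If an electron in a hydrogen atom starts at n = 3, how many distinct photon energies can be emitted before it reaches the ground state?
3

The electron can occupy levels n = 1, 2, ..., 3 during de-excitation — that is m = 3 - 1 + 1 = 3 distinct levels.

The number of distinct spectral lines equals the number of ways to choose 2 of these m levels (each pair gives one possible emission transition):

Number of lines = m(m-1)/2 = 3×2/2 = 3

These correspond to all possible transitions between the 3 levels:
3 → 2, 3 → 1, 2 → 1

Each transition produces a photon with a unique energy (and thus wavelength). This count does not depend on Z.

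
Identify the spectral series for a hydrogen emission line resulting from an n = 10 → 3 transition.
Paschen series

The spectral series in hydrogen are named based on the final (lower) energy level:
- Lyman series: n_final = 1 (ultraviolet)
- Balmer series: n_final = 2 (visible/near-UV)
- Paschen series: n_final = 3 (infrared)
- Brackett series: n_final = 4 (infrared)
- Pfund series: n_final = 5 (far infrared)

Since this transition ends at n = 3, it belongs to the Paschen series.

For reference, this 10 → 3 line has photon energy
ΔE = 13.6057 eV × (1/3² - 1/10²) = 1.375687 eV,
corresponding to wavelength λ = hc/ΔE = 1239.84 eV·nm / 1.375687 eV = 901.25 nm in the infrared region.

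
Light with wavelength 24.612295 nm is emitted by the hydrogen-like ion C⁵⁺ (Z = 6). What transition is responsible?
n = 11 → n = 3

First, find the photon energy from the wavelength (hc = 1239.84 eV·nm):
E = hc/λ = 1239.84 eV·nm / 24.612295 nm = 50.374823 eV

The energy levels of C⁵⁺ satisfy E_n = -13.6057 × 6² / n² eV, so an emission n_i → n_f releases
ΔE = 13.6057 × 6² × (1/n_f² − 1/n_i²) eV.

Setting ΔE equal to the photon energy:
1/n_f² − 1/n_i² = 50.374823 / (13.6057 × 6²) = 0.10284665

Since 1/n_i² must be positive, we need 1/n_f² > 0.10284665, i.e. n_f ≤ 3. For each allowed n_f, solve n_i = (1/n_f² − 0.10284665)^(−1/2) and check whether it is a whole number:
  n_f = 1: 1/n_i² = 1.00000000 − 0.10284665 = 0.89715335 → n_i = 1.056  (not an integer) ✗
  n_f = 2: 1/n_i² = 0.25000000 − 0.10284665 = 0.14715335 → n_i = 2.607  (not an integer) ✗
  n_f = 3: 1/n_i² = 0.11111111 − 0.10284665 = 0.00826446 → n_i = 11.000  → integer, n_i = 11 ✓

Only n_f = 3 gives an integer upper level, n_i = 11.

The transition is from n = 11 to n = 3 (emission).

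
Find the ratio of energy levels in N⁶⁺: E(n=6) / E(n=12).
4.0000

Using E_n = -13.6057 Z² / n² eV with Z = 7:

E_6 = -13.6057 × 7² / 6² = -666.6793 / 36 = -18.5188694444 eV
E_12 = -13.6057 × 7² / 12² = -666.6793 / 144 = -4.6297173611 eV

The ratio is:
E_6/E_12 = (-18.5188694444) / (-4.6297173611)
E_6/E_12 = (-666.6793/36) / (-666.6793/144)
E_6/E_12 = 144/36
E_6/E_12 = 4.0000
(Note: the Z² factors cancel in the ratio.)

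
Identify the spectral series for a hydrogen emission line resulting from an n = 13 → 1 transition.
Lyman series

The spectral series in hydrogen are named based on the final (lower) energy level:
- Lyman series: n_final = 1 (ultraviolet)
- Balmer series: n_final = 2 (visible/near-UV)
- Paschen series: n_final = 3 (infrared)
- Brackett series: n_final = 4 (infrared)
- Pfund series: n_final = 5 (far infrared)

Since this transition ends at n = 1, it belongs to the Lyman series.

For reference, this 13 → 1 line has photon energy
ΔE = 13.6057 eV × (1/1² - 1/13²) = 13.5251929 eV,
corresponding to wavelength λ = hc/ΔE = 1239.84 eV·nm / 13.5251929 eV = 91.66893 nm in the ultraviolet region.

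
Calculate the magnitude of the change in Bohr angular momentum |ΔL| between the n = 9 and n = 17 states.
8.44e-34 J·s (or 8ℏ)

In the Bohr model, L_n = nℏ where ℏ = 1.0546e-34 J·s.

L_17 = 17ℏ = 1.7928e-33 J·s
L_9 = 9ℏ = 9.4914e-34 J·s

ΔL = L_17 - L_9 = (17 - 9)ℏ = 8ℏ
ΔL = 8 × 1.0546e-34 J·s = 8.44e-34 J·s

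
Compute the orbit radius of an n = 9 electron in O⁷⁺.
0.53579 nm (or 5.35792 Å)

The Bohr radius formula is:
r_n = n² a₀ / Z

where a₀ = 0.05291772 nm is the Bohr radius.

For O⁷⁺ (Z = 8) at n = 9:
r_9 = 9² × 0.05291772 nm / 8
r_9 = 81 × 0.05291772 nm / 8
r_9 = 4.286335 nm / 8
r_9 = 0.53579 nm

The electron orbits at approximately 0.53579 nm from the nucleus.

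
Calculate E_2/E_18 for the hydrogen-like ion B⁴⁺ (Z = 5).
81.00

Using E_n = -13.6057 Z² / n² eV with Z = 5:

E_2 = -13.6057 × 5² / 2² = -340.1425 / 4 = -85.03562500 eV
E_18 = -13.6057 × 5² / 18² = -340.1425 / 324 = -1.04982253 eV

The ratio is:
E_2/E_18 = (-85.03562500) / (-1.04982253)
E_2/E_18 = (-340.1425/4) / (-340.1425/324)
E_2/E_18 = 324/4
E_2/E_18 = 81.00
(Note: the Z² factors cancel in the ratio.)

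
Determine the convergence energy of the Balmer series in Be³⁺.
54.4228 eV

The series limit corresponds to the transition from n = ∞ to n = 2.
This is the highest energy (shortest wavelength) transition in the Balmer series.

E_∞ = 0 eV
E_2 = -13.6057 × 4² / 2² = -54.4228 eV

Energy at series limit:
ΔE = E_∞ - E_2 = 0 - (-54.4228) = 54.4228 eV

This energy equals the ionization energy from the n = 2 state of Be³⁺.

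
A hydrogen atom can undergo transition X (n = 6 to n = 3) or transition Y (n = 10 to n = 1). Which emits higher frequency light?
10 → 1

Calculate the energy for each transition:

Transition 6 → 3:
ΔE₁ = |E_3 - E_6| = |-13.6057/3² - (-13.6057/6²)|
ΔE₁ = |-1.511744444 - (-0.377936111)| = 1.133808 eV

Transition 10 → 1:
ΔE₂ = |E_1 - E_10| = |-13.6057/1² - (-13.6057/10²)|
ΔE₂ = |-13.605700000 - (-0.136057000)| = 13.469643 eV

Since 13.469643 eV > 1.133808 eV, the transition 10 → 1 emits the more energetic photon.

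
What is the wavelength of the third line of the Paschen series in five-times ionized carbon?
30.375504 nm

The lines of a series are numbered from the longest wavelength (smallest ΔE) outward; the third line is the transition from n = n_f + 3 to n_f.
The Paschen series has all transitions ending at n_f = 3.

For C⁵⁺ (Z = 6), the third line (γ-line) is the jump from n = 6 to n = 3:
E_6 = -13.6057 × 6² / 6² = -13.60570000 eV
E_3 = -13.6057 × 6² / 3² = -54.42280000 eV
ΔE = E_6 - E_3 = 40.81710000 eV

λ = hc/E = 1239.84 eV·nm / 40.81710000 eV
λ = 30.375504 nm

This is the γ-line of the Paschen series in C⁵⁺.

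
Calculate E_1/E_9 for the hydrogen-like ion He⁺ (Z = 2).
81.00

Using E_n = -13.6057 Z² / n² eV with Z = 2:

E_1 = -13.6057 × 2² / 1² = -54.4228 / 1 = -54.42280000 eV
E_9 = -13.6057 × 2² / 9² = -54.4228 / 81 = -0.67188642 eV

The ratio is:
E_1/E_9 = (-54.42280000) / (-0.67188642)
E_1/E_9 = (-54.4228/1) / (-54.4228/81)
E_1/E_9 = 81/1
E_1/E_9 = 81.00
(Note: the Z² factors cancel in the ratio.)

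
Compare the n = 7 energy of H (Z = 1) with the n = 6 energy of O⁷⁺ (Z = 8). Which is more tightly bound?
O⁷⁺ at n = 6 (E = -24.19 eV)

Using E_n = -13.6057 Z² / n² eV:

H (Z = 1) at n = 7:
E = -13.6057 × 1² / 7² = -13.6057 × 1 / 49 = -0.27767 eV

O⁷⁺ (Z = 8) at n = 6:
E = -13.6057 × 8² / 6² = -13.6057 × 64 / 36 = -24.18791 eV

Since -24.18791 eV < -0.27767 eV,
O⁷⁺ at n = 6 is more tightly bound (requires more energy to ionize).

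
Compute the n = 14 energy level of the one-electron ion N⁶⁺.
-3.40143 eV

For hydrogen-like ions, the energy levels scale with Z²:
E_n = -13.6057 Z² / n² eV

For N⁶⁺ (Z = 7) at n = 14:
E_14 = -13.6057 × 7² / 14²
E_14 = -13.6057 × 49 / 196
E_14 = -666.6793 / 196
E_14 = -3.40143 eV

The energy is 49 times more negative than hydrogen at the same n due to the stronger nuclear charge.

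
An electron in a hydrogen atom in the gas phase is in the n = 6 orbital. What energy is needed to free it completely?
0.378 eV

The ionization energy is the energy needed to remove the electron completely (n → ∞).

For hydrogen, E_n = -13.6057 eV / n².

At n = 6: E_6 = -13.6057 / 6² = -0.377936 eV
At n = ∞: E_∞ = 0 eV

Ionization energy = E_∞ - E_6 = 0 - (-0.377936) = 0.377936 eV
Ionization energy ≈ 0.378 eV

This is also called the binding energy of the electron in state n = 6.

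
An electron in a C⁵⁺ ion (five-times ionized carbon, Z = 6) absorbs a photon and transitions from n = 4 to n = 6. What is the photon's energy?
17.007125 eV

The energy levels of a hydrogen-like atom are E_n = -13.6057 Z² eV / n².

Energy at n = 4: E_4 = -13.6057 × 6² / 4² = -30.612825000 eV
Energy at n = 6: E_6 = -13.6057 × 6² / 6² = -13.605700000 eV

The excitation energy is the difference:
ΔE = E_6 - E_4
ΔE = -13.605700000 - (-30.612825000)
ΔE = 17.007125 eV

Since this is positive, energy must be absorbed (photon absorption).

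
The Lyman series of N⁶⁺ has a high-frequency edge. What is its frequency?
1.6120e+17 Hz

The series limit corresponds to the transition from n = ∞ to n = 1.
This is the highest energy (shortest wavelength) transition in the Lyman series.

E_∞ = 0 eV
E_1 = -13.6057 × 7² / 1² = -666.67930 eV

Energy at series limit:
ΔE = E_∞ - E_1 = 0 - (-666.67930) = 666.67930 eV
E = 666.67930 eV × (1.602177 × 10⁻¹⁹ J/eV) = 1.068138e-16 J
f = E/h = 1.068138e-16 J / (6.62607 × 10⁻³⁴ J·s) = 1.6120e+17 Hz

This energy equals the ionization energy from the n = 1 state of N⁶⁺.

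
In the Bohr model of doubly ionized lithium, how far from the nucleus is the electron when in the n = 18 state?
5.715114 nm (or 57.151139 Å)

The Bohr radius formula is:
r_n = n² a₀ / Z

where a₀ = 0.052917721 nm is the Bohr radius.

For Li²⁺ (Z = 3) at n = 18:
r_18 = 18² × 0.052917721 nm / 3
r_18 = 324 × 0.052917721 nm / 3
r_18 = 17.1453416 nm / 3
r_18 = 5.715114 nm

The electron orbits at approximately 5.715114 nm from the nucleus.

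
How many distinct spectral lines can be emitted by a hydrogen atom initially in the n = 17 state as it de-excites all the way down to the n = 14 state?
6

The electron can occupy levels n = 14, 15, ..., 17 during de-excitation — that is m = 17 - 14 + 1 = 4 distinct levels.

The number of distinct spectral lines equals the number of ways to choose 2 of these m levels (each pair gives one possible emission transition):

Number of lines = m(m-1)/2 = 4×3/2 = 6

These correspond to all possible transitions between the 4 levels:
17 → 16, 17 → 15, 17 → 14, 16 → 15, 16 → 14, 15 → 14

Each transition produces a photon with a unique energy (and thus wavelength). This count does not depend on Z.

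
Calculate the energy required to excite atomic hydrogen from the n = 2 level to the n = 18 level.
3.359432 eV

The energy levels of a hydrogen-like atom are E_n = -13.6057 eV / n².

Energy at n = 2: E_2 = -13.6057 / 2² = -3.401425000 eV
Energy at n = 18: E_18 = -13.6057 / 18² = -0.041992901 eV

The excitation energy is the difference:
ΔE = E_18 - E_2
ΔE = -0.041992901 - (-3.401425000)
ΔE = 3.359432 eV

Since this is positive, energy must be absorbed (photon absorption).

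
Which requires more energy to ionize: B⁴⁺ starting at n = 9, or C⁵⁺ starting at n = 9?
C⁵⁺ at n = 9 (E = -6.05 eV)

Using E_n = -13.6057 Z² / n² eV:

B⁴⁺ (Z = 5) at n = 9:
E = -13.6057 × 5² / 9² = -13.6057 × 25 / 81 = -4.19929 eV

C⁵⁺ (Z = 6) at n = 9:
E = -13.6057 × 6² / 9² = -13.6057 × 36 / 81 = -6.04698 eV

Since -6.04698 eV < -4.19929 eV,
C⁵⁺ at n = 9 is more tightly bound (requires more energy to ionize).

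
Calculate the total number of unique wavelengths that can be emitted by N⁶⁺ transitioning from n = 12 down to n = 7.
15

The electron can occupy levels n = 7, 8, ..., 12 during de-excitation — that is m = 12 - 7 + 1 = 6 distinct levels.

The number of distinct spectral lines equals the number of ways to choose 2 of these m levels (each pair gives one possible emission transition):

Number of lines = m(m-1)/2 = 6×5/2 = 15

These correspond to all possible transitions between the 6 levels:
12 → 11, 12 → 10, 12 → 9, 12 → 8, 12 → 7, 11 → 10, 11 → 9, 11 → 8...

Each transition produces a photon with a unique energy (and thus wavelength). This count does not depend on Z.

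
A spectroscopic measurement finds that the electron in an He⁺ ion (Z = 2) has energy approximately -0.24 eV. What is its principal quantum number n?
n = 15

The exact energy levels follow E_n = -13.6057 Z² / n² eV with Z = 2.

The measured value (-0.24 eV) is reported to only 2 significant figures, so we must test candidate n values and see which one matches to that precision.

Candidate energies:
  n = 13:  E = -13.6057 × 2² / 13² = -0.32203 eV
  n = 14:  E = -13.6057 × 2² / 14² = -0.27767 eV
  n = 15:  E = -13.6057 × 2² / 15² = -0.24188 eV  ← matches
  n = 16:  E = -13.6057 × 2² / 16² = -0.21259 eV
  n = 17:  E = -13.6057 × 2² / 17² = -0.18831 eV

Checking against the measurement of -0.24 eV (2 sig figs), only n = 15 agrees:
E_15 = -0.24188 eV, which rounds to -0.24 eV ✓

Therefore n = 15.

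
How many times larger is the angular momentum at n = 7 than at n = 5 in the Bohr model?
1.4000

In the Bohr model, L_n = nℏ, so the ratio is purely the ratio of quantum numbers:

L_7/L_5 = 7ℏ / 5ℏ = 7/5 = 1.4000

The angular momentum scales linearly with n.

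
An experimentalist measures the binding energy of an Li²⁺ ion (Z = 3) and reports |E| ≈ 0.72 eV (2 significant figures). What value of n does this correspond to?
n = 13

The exact energy levels follow E_n = -13.6057 Z² / n² eV with Z = 3.

The measured value (-0.72 eV) is reported to only 2 significant figures, so we must test candidate n values and see which one matches to that precision.

Candidate energies:
  n = 11:  E = -13.6057 × 3² / 11² = -1.011994 eV
  n = 12:  E = -13.6057 × 3² / 12² = -0.850356 eV
  n = 13:  E = -13.6057 × 3² / 13² = -0.724564 eV  ← matches
  n = 14:  E = -13.6057 × 3² / 14² = -0.624752 eV
  n = 15:  E = -13.6057 × 3² / 15² = -0.544228 eV

Checking against the measurement of -0.72 eV (2 sig figs), only n = 13 agrees:
E_13 = -0.724564 eV, which rounds to -0.72 eV ✓

Therefore n = 13.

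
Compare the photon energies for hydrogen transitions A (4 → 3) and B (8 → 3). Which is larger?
8 → 3

Calculate the energy for each transition:

Transition 4 → 3:
ΔE₁ = |E_3 - E_4| = |-13.6057/3² - (-13.6057/4²)|
ΔE₁ = |-1.511744444 - (-0.850356250)| = 0.661388 eV

Transition 8 → 3:
ΔE₂ = |E_3 - E_8| = |-13.6057/3² - (-13.6057/8²)|
ΔE₂ = |-1.511744444 - (-0.212589063)| = 1.299155 eV

Since 1.299155 eV > 0.661388 eV, the transition 8 → 3 emits the more energetic photon.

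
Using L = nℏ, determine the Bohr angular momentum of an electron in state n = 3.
3.164e-34 J·s (or 3ℏ)

In the Bohr model, angular momentum is quantized:
L = nℏ

where ℏ = h/(2π) = 1.05457e-34 J·s

For n = 3:
L = 3 × 1.05457e-34 J·s
L = 3.164e-34 J·s

This can also be written as L = 3ℏ.
The angular momentum is an integer multiple of the reduced Planck constant.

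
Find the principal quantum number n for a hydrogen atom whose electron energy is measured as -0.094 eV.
n = 12

The exact energy levels follow E_n = -13.6057 eV / n².

The measured value (-0.094 eV) is reported to only 2 significant figures, so we must test candidate n values and see which one matches to that precision.

Candidate energies:
  n = 10:  E = -13.6057/10² = -0.136057 eV
  n = 11:  E = -13.6057/11² = -0.112444 eV
  n = 12:  E = -13.6057/12² = -0.094484 eV  ← matches
  n = 13:  E = -13.6057/13² = -0.080507 eV
  n = 14:  E = -13.6057/14² = -0.069417 eV

Checking against the measurement of -0.094 eV (2 sig figs), only n = 12 agrees:
E_12 = -0.094484 eV, which rounds to -0.094 eV ✓

Therefore n = 12.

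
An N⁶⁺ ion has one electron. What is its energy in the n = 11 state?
-5.51 eV

For hydrogen-like ions, the energy levels scale with Z²:
E_n = -13.6057 Z² / n² eV

For N⁶⁺ (Z = 7) at n = 11:
E_11 = -13.6057 × 7² / 11²
E_11 = -13.6057 × 49 / 121
E_11 = -666.6793 / 121
E_11 = -5.51 eV

The energy is 49 times more negative than hydrogen at the same n due to the stronger nuclear charge.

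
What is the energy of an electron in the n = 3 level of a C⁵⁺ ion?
-54.422800 eV

For hydrogen-like ions, the energy levels scale with Z²:
E_n = -13.6057 Z² / n² eV

For C⁵⁺ (Z = 6) at n = 3:
E_3 = -13.6057 × 6² / 3²
E_3 = -13.6057 × 36 / 9
E_3 = -489.8052 / 9
E_3 = -54.422800 eV

The energy is 36 times more negative than hydrogen at the same n due to the stronger nuclear charge.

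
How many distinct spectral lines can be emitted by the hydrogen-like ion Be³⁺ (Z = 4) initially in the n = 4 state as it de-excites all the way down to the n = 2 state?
3

The electron can occupy levels n = 2, 3, ..., 4 during de-excitation — that is m = 4 - 2 + 1 = 3 distinct levels.

The number of distinct spectral lines equals the number of ways to choose 2 of these m levels (each pair gives one possible emission transition):

Number of lines = m(m-1)/2 = 3×2/2 = 3

These correspond to all possible transitions between the 3 levels:
4 → 3, 4 → 2, 3 → 2

Each transition produces a photon with a unique energy (and thus wavelength). This count does not depend on Z.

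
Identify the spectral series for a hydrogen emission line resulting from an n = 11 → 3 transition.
Paschen series

The spectral series in hydrogen are named based on the final (lower) energy level:
- Lyman series: n_final = 1 (ultraviolet)
- Balmer series: n_final = 2 (visible/near-UV)
- Paschen series: n_final = 3 (infrared)
- Brackett series: n_final = 4 (infrared)
- Pfund series: n_final = 5 (far infrared)

Since this transition ends at n = 3, it belongs to the Paschen series.

For reference, this 11 → 3 line has photon energy
ΔE = 13.6057 eV × (1/3² - 1/11²) = 1.39930064 eV,
corresponding to wavelength λ = hc/ΔE = 1239.84 eV·nm / 1.39930064 eV = 886.0426 nm in the infrared region.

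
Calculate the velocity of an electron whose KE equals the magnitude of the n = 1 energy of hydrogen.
2.18769e+06 m/s (or 0.72974% of c)

The binding energy at n = 1 for hydrogen is:
E_1 = -13.6057/1² = -13.6057000 eV
|E_1| = 13.6057000 eV

Convert to Joules:
KE = 13.6057000 eV × (1.602177 × 10⁻¹⁹ J/eV) = 2.1798740e-18 J

Using KE = ½mv²:
v = √(2·KE/m_e)
v = √(2 × 2.1798740e-18 J / 9.10938 × 10⁻³¹ kg)
v = 2.18769e+06 m/s

This is approximately 0.72974% the speed of light.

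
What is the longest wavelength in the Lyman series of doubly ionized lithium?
13.500224 nm

The longest wavelength corresponds to the smallest energy transition in the series.
The Lyman series has all transitions ending at n_f = 1.

For Li²⁺ (Z = 3), the first line (α-line) is the jump from n = 2 to n = 1:
E_2 = -13.6057 × 3² / 2² = -30.61282500 eV
E_1 = -13.6057 × 3² / 1² = -122.45130000 eV
ΔE = E_2 - E_1 = 91.83847500 eV

λ = hc/E = 1239.84 eV·nm / 91.83847500 eV
λ = 13.500224 nm

This is the α-line of the Lyman series in Li²⁺.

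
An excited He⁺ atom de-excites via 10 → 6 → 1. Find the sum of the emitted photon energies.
53.879 eV

The energy levels of He⁺ are E_n = -13.6057 × 2² / n² eV.

First transition (10 → 6):
ΔE₁ = |E_6 - E_10|
ΔE₁ = |-1.511744444 - (-0.544228000)| = 0.967516 eV

Second transition (6 → 1):
ΔE₂ = |E_1 - E_6|
ΔE₂ = |-54.422800000 - (-1.511744444)| = 52.911056 eV

Total energy released:
E_total = ΔE₁ + ΔE₂ = 0.967516 + 52.911056 = 53.879 eV

Note: This equals the direct transition 10 → 1: 53.879 eV ✓
Energy is conserved regardless of the path taken.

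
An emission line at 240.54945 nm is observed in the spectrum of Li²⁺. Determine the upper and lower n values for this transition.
n = 7 → n = 4

First, find the photon energy from the wavelength (hc = 1239.84 eV·nm):
E = hc/λ = 1239.84 eV·nm / 240.54945 nm = 5.1542001 eV

The energy levels of Li²⁺ satisfy E_n = -13.6057 × 3² / n² eV, so an emission n_i → n_f releases
ΔE = 13.6057 × 3² × (1/n_f² − 1/n_i²) eV.

Setting ΔE equal to the photon energy:
1/n_f² − 1/n_i² = 5.1542001 / (13.6057 × 3²) = 0.042091837

Since 1/n_i² must be positive, we need 1/n_f² > 0.042091837, i.e. n_f ≤ 4. For each allowed n_f, solve n_i = (1/n_f² − 0.042091837)^(−1/2) and check whether it is a whole number:
  n_f = 1: 1/n_i² = 1.000000000 − 0.042091837 = 0.957908163 → n_i = 1.022  (not an integer) ✗
  n_f = 2: 1/n_i² = 0.250000000 − 0.042091837 = 0.207908163 → n_i = 2.193  (not an integer) ✗
  n_f = 3: 1/n_i² = 0.111111111 − 0.042091837 = 0.069019274 → n_i = 3.806  (not an integer) ✗
  n_f = 4: 1/n_i² = 0.062500000 − 0.042091837 = 0.020408163 → n_i = 7.000  → integer, n_i = 7 ✓

Only n_f = 4 gives an integer upper level, n_i = 7.

The transition is from n = 7 to n = 4 (emission).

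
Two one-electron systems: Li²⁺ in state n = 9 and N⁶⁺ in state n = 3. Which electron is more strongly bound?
N⁶⁺ at n = 3 (E = -74.0755 eV)

Using E_n = -13.6057 Z² / n² eV:

Li²⁺ (Z = 3) at n = 9:
E = -13.6057 × 3² / 9² = -13.6057 × 9 / 81 = -1.5117444 eV

N⁶⁺ (Z = 7) at n = 3:
E = -13.6057 × 7² / 3² = -13.6057 × 49 / 9 = -74.0754778 eV

Since -74.0754778 eV < -1.5117444 eV,
N⁶⁺ at n = 3 is more tightly bound (requires more energy to ionize).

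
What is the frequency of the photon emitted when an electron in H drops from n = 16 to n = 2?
8.09610e+14 Hz

First, find the transition energy:
E_16 = -13.6057 / 16² = -0.05314727 eV
E_2 = -13.6057 / 2² = -3.40142500 eV
|ΔE| = |E_2 - E_16| = 3.34827773 eV

Convert to Joules: E = 3.34827773 eV × (1.602177 × 10⁻¹⁹ J/eV) = 5.3645336e-19 J

Using E = hf:
f = E/h = 5.3645336e-19 J / (6.62607 × 10⁻³⁴ J·s)
f = 8.09610e+14 Hz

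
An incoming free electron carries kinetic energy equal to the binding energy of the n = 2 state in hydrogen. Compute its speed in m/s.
1.09385e+06 m/s (or 0.364868% of c)

The binding energy at n = 2 for hydrogen is:
E_2 = -13.6057/2² = -3.40142500 eV
|E_2| = 3.40142500 eV

Convert to Joules:
KE = 3.40142500 eV × (1.602177 × 10⁻¹⁹ J/eV) = 5.4496849e-19 J

Using KE = ½mv²:
v = √(2·KE/m_e)
v = √(2 × 5.4496849e-19 J / 9.10938 × 10⁻³¹ kg)
v = 1.09385e+06 m/s

This is approximately 0.364868% the speed of light.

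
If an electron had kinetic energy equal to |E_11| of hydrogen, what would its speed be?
1.9888e+05 m/s (or 0.066340% of c)

The binding energy at n = 11 for hydrogen is:
E_11 = -13.6057/11² = -0.11244380 eV
|E_11| = 0.11244380 eV

Convert to Joules:
KE = 0.11244380 eV × (1.602177 × 10⁻¹⁹ J/eV) = 1.801549e-20 J

Using KE = ½mv²:
v = √(2·KE/m_e)
v = √(2 × 1.801549e-20 J / 9.10938 × 10⁻³¹ kg)
v = 1.9888e+05 m/s

This is approximately 0.066340% the speed of light.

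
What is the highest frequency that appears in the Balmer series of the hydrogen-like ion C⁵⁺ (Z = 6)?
2.96e+16 Hz

The series limit corresponds to the transition from n = ∞ to n = 2.
This is the highest energy (shortest wavelength) transition in the Balmer series.

E_∞ = 0 eV
E_2 = -13.6057 × 6² / 2² = -122.45130 eV

Energy at series limit:
ΔE = E_∞ - E_2 = 0 - (-122.45130) = 122.45130 eV
E = 122.45130 eV × (1.602177 × 10⁻¹⁹ J/eV) = 1.9619e-17 J
f = E/h = 1.9619e-17 J / (6.62607 × 10⁻³⁴ J·s) = 2.96e+16 Hz

This energy equals the ionization energy from the n = 2 state of C⁵⁺.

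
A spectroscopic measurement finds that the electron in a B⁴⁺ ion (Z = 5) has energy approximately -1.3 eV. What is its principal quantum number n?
n = 16

The exact energy levels follow E_n = -13.6057 Z² / n² eV with Z = 5.

The measured value (-1.3 eV) is reported to only 2 significant figures, so we must test candidate n values and see which one matches to that precision.

Candidate energies:
  n = 14:  E = -13.6057 × 5² / 14² = -1.73542 eV
  n = 15:  E = -13.6057 × 5² / 15² = -1.51174 eV
  n = 16:  E = -13.6057 × 5² / 16² = -1.32868 eV  ← matches
  n = 17:  E = -13.6057 × 5² / 17² = -1.17696 eV
  n = 18:  E = -13.6057 × 5² / 18² = -1.04982 eV

Checking against the measurement of -1.3 eV (2 sig figs), only n = 16 agrees:
E_16 = -1.32868 eV, which rounds to -1.3 eV ✓

Therefore n = 16.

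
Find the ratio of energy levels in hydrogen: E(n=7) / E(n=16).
5.22

Using E_n = -13.6057 Z² / n² eV with Z = 1:

E_7 = -13.6057 / 7² = -13.6057 / 49 = -0.27766735 eV
E_16 = -13.6057 / 16² = -13.6057 / 256 = -0.05314727 eV

The ratio is:
E_7/E_16 = (-0.27766735) / (-0.05314727)
E_7/E_16 = (-13.6057/49) / (-13.6057/256)
E_7/E_16 = 256/49
E_7/E_16 = 5.22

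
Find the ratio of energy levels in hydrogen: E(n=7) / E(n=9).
1.65306

Using E_n = -13.6057 Z² / n² eV with Z = 1:

E_7 = -13.6057 / 7² = -13.6057 / 49 = -0.27766734694 eV
E_9 = -13.6057 / 9² = -13.6057 / 81 = -0.16797160494 eV

The ratio is:
E_7/E_9 = (-0.27766734694) / (-0.16797160494)
E_7/E_9 = (-13.6057/49) / (-13.6057/81)
E_7/E_9 = 81/49
E_7/E_9 = 1.65306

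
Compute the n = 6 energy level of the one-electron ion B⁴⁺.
-9.45 eV

For hydrogen-like ions, the energy levels scale with Z²:
E_n = -13.6057 Z² / n² eV

For B⁴⁺ (Z = 5) at n = 6:
E_6 = -13.6057 × 5² / 6²
E_6 = -13.6057 × 25 / 36
E_6 = -340.1425 / 36
E_6 = -9.45 eV

The energy is 25 times more negative than hydrogen at the same n due to the stronger nuclear charge.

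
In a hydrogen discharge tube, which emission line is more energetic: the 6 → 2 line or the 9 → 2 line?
9 → 2

Calculate the energy for each transition:

Transition 6 → 2:
ΔE₁ = |E_2 - E_6| = |-13.6057/2² - (-13.6057/6²)|
ΔE₁ = |-3.4014250000 - (-0.3779361111)| = 3.0234889 eV

Transition 9 → 2:
ΔE₂ = |E_2 - E_9| = |-13.6057/2² - (-13.6057/9²)|
ΔE₂ = |-3.4014250000 - (-0.1679716049)| = 3.2334534 eV

Since 3.2334534 eV > 3.0234889 eV, the transition 9 → 2 emits the more energetic photon.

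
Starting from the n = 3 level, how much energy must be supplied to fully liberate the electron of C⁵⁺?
54.42 eV

The ionization energy is the energy needed to remove the electron completely (n → ∞).

For a hydrogen-like ion with Z = 6, E_n = -13.6057 Z² / n² eV.

At n = 3: E_3 = -13.6057 × 6² / 3² = -54.42280 eV
At n = ∞: E_∞ = 0 eV

Ionization energy = E_∞ - E_3 = 0 - (-54.42280) = 54.42280 eV
Ionization energy ≈ 54.42 eV

This is also called the binding energy of the electron in state n = 3.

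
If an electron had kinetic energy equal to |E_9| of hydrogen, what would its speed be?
2.4308e+05 m/s (or 0.0811% of c)

The binding energy at n = 9 for hydrogen is:
E_9 = -13.6057/9² = -0.16797160 eV
|E_9| = 0.16797160 eV

Convert to Joules:
KE = 0.16797160 eV × (1.602177 × 10⁻¹⁹ J/eV) = 2.691202e-20 J

Using KE = ½mv²:
v = √(2·KE/m_e)
v = √(2 × 2.691202e-20 J / 9.10938 × 10⁻³¹ kg)
v = 2.4308e+05 m/s

This is approximately 0.0811% the speed of light.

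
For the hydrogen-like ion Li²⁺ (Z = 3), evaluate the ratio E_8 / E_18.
5.062500

Using E_n = -13.6057 Z² / n² eV with Z = 3:

E_8 = -13.6057 × 3² / 8² = -122.4513 / 64 = -1.913301562500 eV
E_18 = -13.6057 × 3² / 18² = -122.4513 / 324 = -0.377936111111 eV

The ratio is:
E_8/E_18 = (-1.913301562500) / (-0.377936111111)
E_8/E_18 = (-122.4513/64) / (-122.4513/324)
E_8/E_18 = 324/64
E_8/E_18 = 5.062500
(Note: the Z² factors cancel in the ratio.)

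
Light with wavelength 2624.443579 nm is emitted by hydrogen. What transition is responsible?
n = 6 → n = 4

First, find the photon energy from the wavelength (hc = 1239.84 eV·nm):
E = hc/λ = 1239.84 eV·nm / 2624.443579 nm = 0.47242014 eV

The energy levels of hydrogen satisfy E_n = -13.6057 / n² eV, so an emission n_i → n_f releases
ΔE = 13.6057 × (1/n_f² − 1/n_i²) eV.

Setting ΔE equal to the photon energy:
1/n_f² − 1/n_i² = 0.47242014 / 13.6057 = 0.034722222

Since 1/n_i² must be positive, we need 1/n_f² > 0.034722222, i.e. n_f ≤ 5. For each allowed n_f, solve n_i = (1/n_f² − 0.034722222)^(−1/2) and check whether it is a whole number:
  n_f = 1: 1/n_i² = 1.000000000 − 0.034722222 = 0.965277778 → n_i = 1.018  (not an integer) ✗
  n_f = 2: 1/n_i² = 0.250000000 − 0.034722222 = 0.215277778 → n_i = 2.155  (not an integer) ✗
  n_f = 3: 1/n_i² = 0.111111111 − 0.034722222 = 0.076388889 → n_i = 3.618  (not an integer) ✗
  n_f = 4: 1/n_i² = 0.062500000 − 0.034722222 = 0.027777778 → n_i = 6.000  → integer, n_i = 6 ✓
  n_f = 5: 1/n_i² = 0.040000000 − 0.034722222 = 0.005277778 → n_i = 13.765  (not an integer) ✗

Only n_f = 4 gives an integer upper level, n_i = 6.

The transition is from n = 6 to n = 4 (emission).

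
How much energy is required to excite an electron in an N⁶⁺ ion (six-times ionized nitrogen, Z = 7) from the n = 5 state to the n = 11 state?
21.1574 eV

The energy levels of a hydrogen-like atom are E_n = -13.6057 Z² eV / n².

Energy at n = 5: E_5 = -13.6057 × 7² / 5² = -26.6671720 eV
Energy at n = 11: E_11 = -13.6057 × 7² / 11² = -5.5097463 eV

The excitation energy is the difference:
ΔE = E_11 - E_5
ΔE = -5.5097463 - (-26.6671720)
ΔE = 21.1574 eV

Since this is positive, energy must be absorbed (photon absorption).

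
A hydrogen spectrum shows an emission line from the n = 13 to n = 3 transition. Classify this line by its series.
Paschen series

The spectral series in hydrogen are named based on the final (lower) energy level:
- Lyman series: n_final = 1 (ultraviolet)
- Balmer series: n_final = 2 (visible/near-UV)
- Paschen series: n_final = 3 (infrared)
- Brackett series: n_final = 4 (infrared)
- Pfund series: n_final = 5 (far infrared)

Since this transition ends at n = 3, it belongs to the Paschen series.

For reference, this 13 → 3 line has photon energy
ΔE = 13.6057 eV × (1/3² - 1/13²) = 1.43123734 eV,
corresponding to wavelength λ = hc/ΔE = 1239.84 eV·nm / 1.43123734 eV = 866.2714 nm in the infrared region.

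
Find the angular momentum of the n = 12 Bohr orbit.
1.265e-33 J·s (or 12ℏ)

In the Bohr model, angular momentum is quantized:
L = nℏ

where ℏ = h/(2π) = 1.05457e-34 J·s

For n = 12:
L = 12 × 1.05457e-34 J·s
L = 1.265e-33 J·s

This can also be written as L = 12ℏ.
The angular momentum is an integer multiple of the reduced Planck constant.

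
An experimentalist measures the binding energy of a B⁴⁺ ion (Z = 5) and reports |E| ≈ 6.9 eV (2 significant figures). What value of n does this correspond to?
n = 7

The exact energy levels follow E_n = -13.6057 Z² / n² eV with Z = 5.

The measured value (-6.9 eV) is reported to only 2 significant figures, so we must test candidate n values and see which one matches to that precision.

Candidate energies:
  n = 5:  E = -13.6057 × 5² / 5² = -13.605700 eV
  n = 6:  E = -13.6057 × 5² / 6² = -9.448403 eV
  n = 7:  E = -13.6057 × 5² / 7² = -6.941684 eV  ← matches
  n = 8:  E = -13.6057 × 5² / 8² = -5.314727 eV
  n = 9:  E = -13.6057 × 5² / 9² = -4.199290 eV

Checking against the measurement of -6.9 eV (2 sig figs), only n = 7 agrees:
E_7 = -6.941684 eV, which rounds to -6.9 eV ✓

Therefore n = 7.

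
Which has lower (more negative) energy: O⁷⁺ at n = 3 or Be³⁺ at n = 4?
O⁷⁺ at n = 3 (E = -96.752 eV)

Using E_n = -13.6057 Z² / n² eV:

O⁷⁺ (Z = 8) at n = 3:
E = -13.6057 × 8² / 3² = -13.6057 × 64 / 9 = -96.751644 eV

Be³⁺ (Z = 4) at n = 4:
E = -13.6057 × 4² / 4² = -13.6057 × 16 / 16 = -13.605700 eV

Since -96.751644 eV < -13.605700 eV,
O⁷⁺ at n = 3 is more tightly bound (requires more energy to ionize).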